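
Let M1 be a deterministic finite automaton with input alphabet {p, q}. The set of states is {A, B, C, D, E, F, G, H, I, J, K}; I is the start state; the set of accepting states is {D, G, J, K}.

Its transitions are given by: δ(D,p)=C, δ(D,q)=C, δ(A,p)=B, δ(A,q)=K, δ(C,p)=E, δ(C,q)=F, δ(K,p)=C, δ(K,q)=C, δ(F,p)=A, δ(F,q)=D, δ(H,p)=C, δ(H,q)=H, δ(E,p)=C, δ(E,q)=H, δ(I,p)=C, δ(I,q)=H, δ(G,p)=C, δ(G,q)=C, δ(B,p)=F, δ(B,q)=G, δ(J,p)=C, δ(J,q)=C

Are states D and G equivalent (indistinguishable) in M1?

Yes

Reachable states from the start: {A,B,C,D,E,F,G,H,I,K}. Unreachable: {J} — drop them.
Start with accepting vs non-accepting: {D,G,K} | {A,B,C,E,F,H,I}.
Refine {A,B,C,E,F,H,I} on symbol q: members go to different blocks, giving {C,E,H,I} and {A,B,F}.
Refine {C,E,H,I} on symbol q: members go to different blocks, giving {E,H,I} and {C}.
The partition is now stable with 4 blocks: {D,G,K} | {E,H,I} | {A,B,F} | {C}.
D and G lie in the same block of the stable partition, so they are equivalent — no string distinguishes them.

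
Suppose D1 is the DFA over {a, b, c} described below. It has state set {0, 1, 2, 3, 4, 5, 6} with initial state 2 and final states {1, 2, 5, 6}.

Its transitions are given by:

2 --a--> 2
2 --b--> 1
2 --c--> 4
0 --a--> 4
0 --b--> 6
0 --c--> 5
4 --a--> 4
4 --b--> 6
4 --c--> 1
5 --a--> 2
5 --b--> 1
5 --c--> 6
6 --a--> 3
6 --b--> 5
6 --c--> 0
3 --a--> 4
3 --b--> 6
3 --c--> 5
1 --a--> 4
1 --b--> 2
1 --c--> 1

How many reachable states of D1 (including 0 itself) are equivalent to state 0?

Initial partition by acceptance: {1,2,5,6} | {0,3,4}.
Refine {1,2,5,6} on symbol a: members go to different blocks, giving {1,6} and {2,5}.
On input c, block {1,6} splits into {1} and {6}.
Refine {0,3,4} on symbol c: members go to different blocks, giving {0,3} and {4}.
On input c, block {2,5} splits into {2} and {5}.
The partition is now stable with 6 blocks: {1} | {0,3} | {2} | {6} | {4} | {5}.
The equivalence class containing 0 is {0,3}, of size 2.

2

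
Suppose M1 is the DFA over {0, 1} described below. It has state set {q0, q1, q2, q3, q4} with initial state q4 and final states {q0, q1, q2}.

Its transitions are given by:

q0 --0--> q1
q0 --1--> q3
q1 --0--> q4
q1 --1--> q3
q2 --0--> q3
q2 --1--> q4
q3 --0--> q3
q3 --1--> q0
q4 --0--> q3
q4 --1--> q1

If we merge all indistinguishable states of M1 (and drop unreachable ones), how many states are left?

4

First remove the unreachable states {q2}; 4 states remain.
P0 = {q0,q1} | {q3,q4}.
Split {q0,q1} by δ(·,0) → {q0} and {q1}.
Split {q3,q4} by δ(·,1) → {q3} and {q4}.
Stable partition: {q0} | {q3} | {q1} | {q4} — 4 equivalence classes.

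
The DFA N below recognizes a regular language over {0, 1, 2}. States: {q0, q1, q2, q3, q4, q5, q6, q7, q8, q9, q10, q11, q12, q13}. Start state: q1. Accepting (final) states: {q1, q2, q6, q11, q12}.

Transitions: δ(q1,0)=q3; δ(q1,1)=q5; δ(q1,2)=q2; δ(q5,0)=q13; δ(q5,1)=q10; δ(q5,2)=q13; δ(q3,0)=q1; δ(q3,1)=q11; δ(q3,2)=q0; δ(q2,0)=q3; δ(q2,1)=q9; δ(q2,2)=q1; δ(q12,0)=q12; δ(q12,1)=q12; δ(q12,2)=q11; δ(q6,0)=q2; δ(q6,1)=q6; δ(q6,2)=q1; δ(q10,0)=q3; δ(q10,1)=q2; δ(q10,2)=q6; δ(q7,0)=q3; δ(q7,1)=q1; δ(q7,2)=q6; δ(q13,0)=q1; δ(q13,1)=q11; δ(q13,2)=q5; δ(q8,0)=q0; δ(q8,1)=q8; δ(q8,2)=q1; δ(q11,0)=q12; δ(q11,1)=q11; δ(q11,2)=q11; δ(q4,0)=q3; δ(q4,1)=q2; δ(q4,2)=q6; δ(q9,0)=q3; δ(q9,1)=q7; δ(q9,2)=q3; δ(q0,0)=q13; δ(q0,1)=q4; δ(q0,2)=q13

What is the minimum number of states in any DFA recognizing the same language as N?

6

First remove the unreachable states {q8}; 13 states remain.
P0 = {q1,q2,q6,q11,q12} | {q0,q3,q4,q5,q7,q9,q10,q13}.
Refine {q1,q2,q6,q11,q12} on symbol 0: members go to different blocks, giving {q6,q11,q12} and {q1,q2}.
Refine {q6,q11,q12} on symbol 0: members go to different blocks, giving {q11,q12} and {q6}.
Refine {q0,q3,q4,q5,q7,q9,q10,q13} on symbol 0: members go to different blocks, giving {q0,q4,q5,q7,q9,q10} and {q3,q13}.
Split {q0,q4,q5,q7,q9,q10} by δ(·,1) → {q0,q5,q9} and {q4,q7,q10}.
The partition is now stable with 6 blocks: {q11,q12} | {q0,q5,q9} | {q1,q2} | {q6} | {q3,q13} | {q4,q7,q10}.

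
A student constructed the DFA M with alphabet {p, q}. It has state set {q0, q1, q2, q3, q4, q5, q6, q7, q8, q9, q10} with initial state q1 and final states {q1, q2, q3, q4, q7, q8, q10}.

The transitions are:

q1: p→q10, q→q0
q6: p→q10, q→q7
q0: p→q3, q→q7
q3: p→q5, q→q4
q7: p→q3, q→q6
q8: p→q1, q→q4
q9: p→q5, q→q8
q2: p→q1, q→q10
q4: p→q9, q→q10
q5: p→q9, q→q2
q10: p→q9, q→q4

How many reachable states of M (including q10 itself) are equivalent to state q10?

3

Every state is reachable, so we keep all 11.
Initial partition by acceptance: {q1,q2,q3,q4,q7,q8,q10} | {q0,q5,q6,q9}.
On input p, block {q1,q2,q3,q4,q7,q8,q10} splits into {q1,q2,q7,q8} and {q3,q4,q10}.
Split {q1,q2,q7,q8} by δ(·,p) → {q1,q7} and {q2,q8}.
Refine {q0,q5,q6,q9} on symbol p: members go to different blocks, giving {q0,q6} and {q5,q9}.
Stable partition: {q1,q7} | {q0,q6} | {q3,q4,q10} | {q2,q8} | {q5,q9} — 5 equivalence classes.
The equivalence class containing q10 is {q3,q4,q10}, of size 3.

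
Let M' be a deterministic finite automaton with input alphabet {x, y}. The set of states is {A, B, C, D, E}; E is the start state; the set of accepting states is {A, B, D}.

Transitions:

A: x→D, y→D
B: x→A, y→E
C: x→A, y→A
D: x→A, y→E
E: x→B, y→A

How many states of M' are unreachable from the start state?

1

No path from E leads to C; the other 4 states are all reachable.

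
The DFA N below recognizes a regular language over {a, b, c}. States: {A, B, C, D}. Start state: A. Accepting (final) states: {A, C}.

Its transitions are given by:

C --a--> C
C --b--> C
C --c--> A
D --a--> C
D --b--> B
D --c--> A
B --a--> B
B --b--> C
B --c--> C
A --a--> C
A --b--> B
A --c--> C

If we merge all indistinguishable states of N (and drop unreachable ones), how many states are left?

3

Reachable states from the start: {A,B,C}. Unreachable: {D} — drop them.
Initial partition by acceptance: {A,C} | {B}.
On input b, block {A,C} splits into {A} and {C}.
The partition is now stable with 3 blocks: {A} | {B} | {C}.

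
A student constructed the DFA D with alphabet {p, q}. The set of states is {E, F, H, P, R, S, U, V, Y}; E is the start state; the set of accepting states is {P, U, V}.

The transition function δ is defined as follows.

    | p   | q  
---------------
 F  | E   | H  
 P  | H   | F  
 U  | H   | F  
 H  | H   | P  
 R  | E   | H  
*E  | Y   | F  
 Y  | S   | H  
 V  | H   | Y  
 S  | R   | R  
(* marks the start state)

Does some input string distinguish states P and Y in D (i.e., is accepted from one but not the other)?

Yes

First remove the unreachable states {U,V}; 7 states remain.
Initial partition by acceptance: {P} | {E,F,H,R,S,Y}.
Split {E,F,H,R,S,Y} by δ(·,q) → {E,F,R,S,Y} and {H}.
Split {E,F,R,S,Y} by δ(·,q) → {F,R,Y} and {E,S}.
No further refinement is possible. Final partition (4 blocks): {P} | {F,R,Y} | {H} | {E,S}.
P and Y end up in different blocks, so they are distinguishable. For instance, the string 'ε' is accepted from only P.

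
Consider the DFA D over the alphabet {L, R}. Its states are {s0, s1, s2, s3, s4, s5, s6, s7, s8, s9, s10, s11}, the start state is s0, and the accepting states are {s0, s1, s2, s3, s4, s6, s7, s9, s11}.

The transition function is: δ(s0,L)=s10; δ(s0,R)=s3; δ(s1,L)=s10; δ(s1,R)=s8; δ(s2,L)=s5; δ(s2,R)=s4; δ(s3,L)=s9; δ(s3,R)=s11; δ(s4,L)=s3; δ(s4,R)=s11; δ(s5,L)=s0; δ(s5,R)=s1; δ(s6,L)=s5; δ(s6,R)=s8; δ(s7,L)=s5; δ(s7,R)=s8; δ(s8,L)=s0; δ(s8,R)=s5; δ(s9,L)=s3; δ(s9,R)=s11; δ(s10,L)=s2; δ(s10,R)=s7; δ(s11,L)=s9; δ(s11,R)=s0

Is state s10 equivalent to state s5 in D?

First remove the unreachable states {s6}; 11 states remain.
Start with accepting vs non-accepting: {s0,s1,s2,s3,s4,s7,s9,s11} | {s5,s8,s10}.
Refine {s0,s1,s2,s3,s4,s7,s9,s11} on symbol L: members go to different blocks, giving {s0,s1,s2,s7} and {s3,s4,s9,s11}.
Split {s0,s1,s2,s7} by δ(·,R) → {s0,s2} and {s1,s7}.
Split {s5,s8,s10} by δ(·,R) → {s5,s10} and {s8}.
Refine {s3,s4,s9,s11} on symbol R: members go to different blocks, giving {s3,s4,s9} and {s11}.
No further refinement is possible. Final partition (6 blocks): {s0,s2} | {s5,s10} | {s3,s4,s9} | {s1,s7} | {s8} | {s11}.
s10 and s5 lie in the same block of the stable partition, so they are equivalent — no string distinguishes them.

Yes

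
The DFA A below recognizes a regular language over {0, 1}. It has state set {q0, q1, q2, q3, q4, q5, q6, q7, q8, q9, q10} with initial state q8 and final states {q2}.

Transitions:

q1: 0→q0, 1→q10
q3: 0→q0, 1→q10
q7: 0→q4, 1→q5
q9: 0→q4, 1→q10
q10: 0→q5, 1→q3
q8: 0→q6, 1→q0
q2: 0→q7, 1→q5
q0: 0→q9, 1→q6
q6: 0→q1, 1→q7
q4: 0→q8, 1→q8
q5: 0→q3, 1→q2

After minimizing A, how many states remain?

10

P0 = {q2} | {q0,q1,q3,q4,q5,q6,q7,q8,q9,q10}.
Split {q0,q1,q3,q4,q5,q6,q7,q8,q9,q10} by δ(·,1) → {q0,q1,q3,q4,q6,q7,q8,q9,q10} and {q5}.
Split {q0,q1,q3,q4,q6,q7,q8,q9,q10} by δ(·,0) → {q0,q1,q3,q4,q6,q7,q8,q9} and {q10}.
On input 1, block {q0,q1,q3,q4,q6,q7,q8,q9} splits into {q0,q4,q6,q8} and {q1,q3,q9} and {q7}.
Split {q0,q4,q6,q8} by δ(·,0) → {q0,q6} and {q4,q8}.
Split {q0,q6} by δ(·,1) → {q0} and {q6}.
On input 0, block {q1,q3,q9} splits into {q1,q3} and {q9}.
On input 0, block {q4,q8} splits into {q4} and {q8}.
No further refinement is possible. Final partition (10 blocks): {q2} | {q0} | {q5} | {q10} | {q1,q3} | {q7} | {q4} | {q6} | {q9} | {q8}.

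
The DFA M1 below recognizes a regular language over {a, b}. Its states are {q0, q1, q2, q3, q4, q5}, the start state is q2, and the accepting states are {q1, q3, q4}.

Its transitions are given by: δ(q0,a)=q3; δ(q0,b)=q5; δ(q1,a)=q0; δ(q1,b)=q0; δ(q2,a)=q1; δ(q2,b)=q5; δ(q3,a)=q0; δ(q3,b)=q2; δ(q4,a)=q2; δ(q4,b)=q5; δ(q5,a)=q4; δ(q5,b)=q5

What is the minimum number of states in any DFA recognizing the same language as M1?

2

All states are reachable from the start state.
Initial partition by acceptance: {q1,q3,q4} | {q0,q2,q5}.
No further refinement is possible. Final partition (2 blocks): {q1,q3,q4} | {q0,q2,q5}.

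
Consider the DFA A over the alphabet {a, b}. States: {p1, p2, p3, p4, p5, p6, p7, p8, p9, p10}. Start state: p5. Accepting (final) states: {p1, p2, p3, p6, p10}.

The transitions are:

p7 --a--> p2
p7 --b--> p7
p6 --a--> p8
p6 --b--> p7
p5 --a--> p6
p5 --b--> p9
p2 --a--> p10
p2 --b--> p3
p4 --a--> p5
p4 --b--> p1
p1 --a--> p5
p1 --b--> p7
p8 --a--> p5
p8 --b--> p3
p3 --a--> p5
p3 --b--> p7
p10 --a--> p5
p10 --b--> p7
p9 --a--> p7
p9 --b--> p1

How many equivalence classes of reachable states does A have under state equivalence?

7

States {p4} cannot be reached from the start state, so discard them.
Start with accepting vs non-accepting: {p1,p2,p3,p6,p10} | {p5,p7,p8,p9}.
On input a, block {p1,p2,p3,p6,p10} splits into {p1,p3,p6,p10} and {p2}.
On input a, block {p5,p7,p8,p9} splits into {p8,p9} and {p5} and {p7}.
Refine {p1,p3,p6,p10} on symbol a: members go to different blocks, giving {p1,p3,p10} and {p6}.
On input a, block {p8,p9} splits into {p8} and {p9}.
The partition is now stable with 7 blocks: {p1,p3,p10} | {p8} | {p2} | {p5} | {p7} | {p6} | {p9}.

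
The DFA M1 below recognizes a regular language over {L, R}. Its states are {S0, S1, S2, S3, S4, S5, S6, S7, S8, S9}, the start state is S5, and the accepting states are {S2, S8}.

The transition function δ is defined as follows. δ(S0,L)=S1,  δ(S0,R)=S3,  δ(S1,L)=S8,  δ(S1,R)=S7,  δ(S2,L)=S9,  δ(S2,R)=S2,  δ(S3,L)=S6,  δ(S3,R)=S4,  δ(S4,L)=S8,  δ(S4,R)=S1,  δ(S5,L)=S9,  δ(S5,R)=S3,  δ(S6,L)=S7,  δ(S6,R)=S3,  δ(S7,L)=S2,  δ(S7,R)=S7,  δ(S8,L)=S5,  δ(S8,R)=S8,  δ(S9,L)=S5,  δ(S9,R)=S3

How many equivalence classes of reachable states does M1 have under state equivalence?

5

States {S0} cannot be reached from the start state, so discard them.
Initial partition by acceptance: {S2,S8} | {S1,S3,S4,S5,S6,S7,S9}.
Split {S1,S3,S4,S5,S6,S7,S9} by δ(·,L) → {S3,S5,S6,S9} and {S1,S4,S7}.
Refine {S3,S5,S6,S9} on symbol L: members go to different blocks, giving {S3,S5,S9} and {S6}.
On input L, block {S3,S5,S9} splits into {S5,S9} and {S3}.
Stable partition: {S2,S8} | {S5,S9} | {S1,S4,S7} | {S6} | {S3} — 5 equivalence classes.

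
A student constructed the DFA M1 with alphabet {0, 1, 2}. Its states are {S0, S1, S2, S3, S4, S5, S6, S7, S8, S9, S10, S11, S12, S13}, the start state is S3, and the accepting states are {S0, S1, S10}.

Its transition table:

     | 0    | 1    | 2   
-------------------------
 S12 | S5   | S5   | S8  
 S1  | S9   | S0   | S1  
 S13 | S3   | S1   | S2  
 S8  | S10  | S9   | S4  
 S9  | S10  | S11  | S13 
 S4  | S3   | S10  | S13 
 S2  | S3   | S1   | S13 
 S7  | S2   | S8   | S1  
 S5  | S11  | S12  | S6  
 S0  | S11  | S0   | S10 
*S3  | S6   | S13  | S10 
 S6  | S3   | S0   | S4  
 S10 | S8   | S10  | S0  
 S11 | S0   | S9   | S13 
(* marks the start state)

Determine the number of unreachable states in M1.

3

BFS from S3 reaches {S0, S1, S2, S3, S4, S6, S8, S9, S10, S11, S13}; the 3 state(s) S5, S7, S12 are never visited.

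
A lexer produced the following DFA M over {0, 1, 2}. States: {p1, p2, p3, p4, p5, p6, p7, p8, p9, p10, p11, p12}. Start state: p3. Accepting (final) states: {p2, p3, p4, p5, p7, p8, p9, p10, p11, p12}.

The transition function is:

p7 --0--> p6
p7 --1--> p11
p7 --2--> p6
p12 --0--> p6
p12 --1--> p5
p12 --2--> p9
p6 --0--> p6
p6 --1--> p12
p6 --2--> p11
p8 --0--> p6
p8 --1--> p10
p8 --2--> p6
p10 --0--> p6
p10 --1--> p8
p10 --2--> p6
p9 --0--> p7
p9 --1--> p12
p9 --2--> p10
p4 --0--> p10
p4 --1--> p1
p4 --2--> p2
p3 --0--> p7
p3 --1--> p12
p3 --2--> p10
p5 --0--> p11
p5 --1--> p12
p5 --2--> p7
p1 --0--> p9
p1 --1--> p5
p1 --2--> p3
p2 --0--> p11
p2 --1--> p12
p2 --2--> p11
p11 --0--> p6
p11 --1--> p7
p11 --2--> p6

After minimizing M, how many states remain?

4

First remove the unreachable states {p1,p2,p4}; 9 states remain.
P0 = {p3,p5,p7,p8,p9,p10,p11,p12} | {p6}.
Split {p3,p5,p7,p8,p9,p10,p11,p12} by δ(·,0) → {p7,p8,p10,p11,p12} and {p3,p5,p9}.
Split {p7,p8,p10,p11,p12} by δ(·,1) → {p7,p8,p10,p11} and {p12}.
The partition is now stable with 4 blocks: {p7,p8,p10,p11} | {p6} | {p3,p5,p9} | {p12}.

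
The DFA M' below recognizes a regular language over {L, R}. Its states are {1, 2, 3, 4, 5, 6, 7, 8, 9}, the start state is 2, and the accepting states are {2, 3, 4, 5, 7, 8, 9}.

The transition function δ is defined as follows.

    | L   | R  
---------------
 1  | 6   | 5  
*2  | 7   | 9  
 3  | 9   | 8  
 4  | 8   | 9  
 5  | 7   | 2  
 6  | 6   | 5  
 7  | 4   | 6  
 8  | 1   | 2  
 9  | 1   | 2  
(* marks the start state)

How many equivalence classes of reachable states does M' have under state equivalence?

First remove the unreachable states {3}; 8 states remain.
Initial partition by acceptance: {2,4,5,7,8,9} | {1,6}.
On input L, block {2,4,5,7,8,9} splits into {2,4,5,7} and {8,9}.
On input L, block {2,4,5,7} splits into {2,5,7} and {4}.
Split {2,5,7} by δ(·,L) → {2,5} and {7}.
Refine {2,5} on symbol R: members go to different blocks, giving {2} and {5}.
Stable partition: {2} | {1,6} | {8,9} | {4} | {7} | {5} — 6 equivalence classes.

6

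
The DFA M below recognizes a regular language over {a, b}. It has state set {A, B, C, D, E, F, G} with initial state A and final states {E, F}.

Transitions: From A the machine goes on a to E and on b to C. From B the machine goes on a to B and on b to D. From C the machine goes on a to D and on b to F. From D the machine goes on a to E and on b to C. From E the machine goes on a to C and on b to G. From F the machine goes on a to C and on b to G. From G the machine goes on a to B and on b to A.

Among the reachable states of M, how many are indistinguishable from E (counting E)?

Every state is reachable, so we keep all 7.
Initial partition by acceptance: {E,F} | {A,B,C,D,G}.
Split {A,B,C,D,G} by δ(·,a) → {B,C,G} and {A,D}.
Split {B,C,G} by δ(·,a) → {B,G} and {C}.
Stable partition: {E,F} | {B,G} | {A,D} | {C} — 4 equivalence classes.
The equivalence class containing E is {E,F}, of size 2.

2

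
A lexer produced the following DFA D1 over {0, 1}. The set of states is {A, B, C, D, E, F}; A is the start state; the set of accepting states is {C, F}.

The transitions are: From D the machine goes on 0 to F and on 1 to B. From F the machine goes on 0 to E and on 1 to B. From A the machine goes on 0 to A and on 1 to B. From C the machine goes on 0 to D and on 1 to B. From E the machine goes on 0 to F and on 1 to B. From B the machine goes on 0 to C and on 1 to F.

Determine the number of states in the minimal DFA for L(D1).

Start with accepting vs non-accepting: {C,F} | {A,B,D,E}.
Refine {A,B,D,E} on symbol 0: members go to different blocks, giving {B,D,E} and {A}.
On input 1, block {B,D,E} splits into {D,E} and {B}.
No further refinement is possible. Final partition (4 blocks): {C,F} | {D,E} | {A} | {B}.

4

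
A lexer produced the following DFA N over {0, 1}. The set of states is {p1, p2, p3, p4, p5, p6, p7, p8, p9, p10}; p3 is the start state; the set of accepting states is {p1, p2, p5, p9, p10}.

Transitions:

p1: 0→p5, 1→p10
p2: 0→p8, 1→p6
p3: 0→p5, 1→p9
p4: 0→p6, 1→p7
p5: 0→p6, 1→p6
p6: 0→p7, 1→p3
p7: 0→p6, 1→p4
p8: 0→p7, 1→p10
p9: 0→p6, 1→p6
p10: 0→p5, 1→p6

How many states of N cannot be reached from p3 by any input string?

Starting at p3 and following transitions, the reachable set is {p3, p4, p5, p6, p7, p9}. That leaves p1, p2, p8, p10 unreachable — 4 in total.

4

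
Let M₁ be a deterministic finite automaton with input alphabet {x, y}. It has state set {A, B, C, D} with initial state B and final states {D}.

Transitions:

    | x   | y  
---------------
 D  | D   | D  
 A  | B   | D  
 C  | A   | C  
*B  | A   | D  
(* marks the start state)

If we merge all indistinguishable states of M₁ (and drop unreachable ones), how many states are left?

2

States {C} cannot be reached from the start state, so discard them.
Initial partition by acceptance: {D} | {A,B}.
No further refinement is possible. Final partition (2 blocks): {D} | {A,B}.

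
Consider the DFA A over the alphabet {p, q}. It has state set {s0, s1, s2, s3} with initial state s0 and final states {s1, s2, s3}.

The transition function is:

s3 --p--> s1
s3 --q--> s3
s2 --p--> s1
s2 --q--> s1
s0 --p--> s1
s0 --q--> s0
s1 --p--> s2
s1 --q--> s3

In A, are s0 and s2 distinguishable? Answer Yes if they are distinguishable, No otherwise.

Yes

P0 = {s1,s2,s3} | {s0}.
The partition is now stable with 2 blocks: {s1,s2,s3} | {s0}.
s0 and s2 end up in different blocks, so they are distinguishable. For instance, the string 'ε' is accepted from only s2.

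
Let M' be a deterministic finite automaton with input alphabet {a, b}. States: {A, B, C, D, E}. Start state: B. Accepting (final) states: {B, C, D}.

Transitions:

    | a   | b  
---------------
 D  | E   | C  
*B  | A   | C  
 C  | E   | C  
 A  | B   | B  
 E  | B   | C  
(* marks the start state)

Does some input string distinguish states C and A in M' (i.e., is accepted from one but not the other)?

States {D} cannot be reached from the start state, so discard them.
Initial partition by acceptance: {B,C} | {A,E}.
No further refinement is possible. Final partition (2 blocks): {B,C} | {A,E}.
C and A end up in different blocks, so they are distinguishable. For instance, the string 'ε' is accepted from only C.

Yes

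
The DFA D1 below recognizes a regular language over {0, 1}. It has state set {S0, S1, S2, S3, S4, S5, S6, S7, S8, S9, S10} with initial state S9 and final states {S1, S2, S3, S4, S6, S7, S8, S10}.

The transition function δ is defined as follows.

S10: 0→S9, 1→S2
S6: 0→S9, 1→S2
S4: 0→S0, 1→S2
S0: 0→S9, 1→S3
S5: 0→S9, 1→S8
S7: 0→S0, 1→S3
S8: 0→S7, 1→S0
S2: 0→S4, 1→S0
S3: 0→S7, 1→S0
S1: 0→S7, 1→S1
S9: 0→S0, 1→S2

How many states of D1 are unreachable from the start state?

5

BFS from S9 reaches {S0, S2, S3, S4, S7, S9}; the 5 state(s) S1, S5, S6, S8, S10 are never visited.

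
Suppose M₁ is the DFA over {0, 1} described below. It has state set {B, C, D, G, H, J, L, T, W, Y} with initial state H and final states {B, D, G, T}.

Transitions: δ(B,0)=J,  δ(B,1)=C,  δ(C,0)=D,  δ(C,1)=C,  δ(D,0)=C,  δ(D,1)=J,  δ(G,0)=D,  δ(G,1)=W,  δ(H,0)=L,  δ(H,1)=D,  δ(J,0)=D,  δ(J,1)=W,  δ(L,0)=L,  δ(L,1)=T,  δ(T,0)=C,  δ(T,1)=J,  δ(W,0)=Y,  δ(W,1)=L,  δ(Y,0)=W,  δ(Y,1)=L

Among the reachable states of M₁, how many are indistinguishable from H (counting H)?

First remove the unreachable states {B,G}; 8 states remain.
Start with accepting vs non-accepting: {D,T} | {C,H,J,L,W,Y}.
On input 0, block {C,H,J,L,W,Y} splits into {H,L,W,Y} and {C,J}.
On input 1, block {H,L,W,Y} splits into {W,Y} and {H,L}.
Split {C,J} by δ(·,1) → {J} and {C}.
The partition is now stable with 5 blocks: {D,T} | {W,Y} | {J} | {H,L} | {C}.
The equivalence class containing H is {H,L}, of size 2.

2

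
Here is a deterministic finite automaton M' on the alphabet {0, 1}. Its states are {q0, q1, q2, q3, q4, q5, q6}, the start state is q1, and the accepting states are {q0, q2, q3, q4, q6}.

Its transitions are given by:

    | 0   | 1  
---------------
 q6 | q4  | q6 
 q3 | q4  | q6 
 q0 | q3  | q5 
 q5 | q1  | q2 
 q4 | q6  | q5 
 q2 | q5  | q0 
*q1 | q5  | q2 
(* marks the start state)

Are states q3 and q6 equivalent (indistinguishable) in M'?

Yes

Start with accepting vs non-accepting: {q0,q2,q3,q4,q6} | {q1,q5}.
Split {q0,q2,q3,q4,q6} by δ(·,0) → {q0,q3,q4,q6} and {q2}.
Refine {q0,q3,q4,q6} on symbol 1: members go to different blocks, giving {q0,q4} and {q3,q6}.
No further refinement is possible. Final partition (4 blocks): {q0,q4} | {q1,q5} | {q2} | {q3,q6}.
q3 and q6 lie in the same block of the stable partition, so they are equivalent — no string distinguishes them.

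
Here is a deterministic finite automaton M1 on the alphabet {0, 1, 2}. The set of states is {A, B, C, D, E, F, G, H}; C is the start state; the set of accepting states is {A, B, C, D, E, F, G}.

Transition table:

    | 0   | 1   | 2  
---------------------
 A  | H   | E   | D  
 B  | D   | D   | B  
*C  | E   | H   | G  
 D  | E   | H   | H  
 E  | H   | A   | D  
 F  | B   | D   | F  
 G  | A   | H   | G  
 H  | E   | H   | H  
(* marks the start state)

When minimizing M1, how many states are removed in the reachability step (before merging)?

2

BFS from C reaches {A, C, D, E, G, H}; the 2 state(s) B, F are never visited.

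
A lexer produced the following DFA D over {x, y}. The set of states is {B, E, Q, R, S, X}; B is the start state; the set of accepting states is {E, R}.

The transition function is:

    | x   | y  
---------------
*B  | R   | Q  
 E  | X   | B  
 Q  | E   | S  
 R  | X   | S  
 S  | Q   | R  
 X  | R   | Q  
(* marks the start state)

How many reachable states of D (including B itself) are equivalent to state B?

2

Every state is reachable, so we keep all 6.
P0 = {E,R} | {B,Q,S,X}.
On input x, block {B,Q,S,X} splits into {B,Q,X} and {S}.
Refine {E,R} on symbol y: members go to different blocks, giving {E} and {R}.
On input x, block {B,Q,X} splits into {B,X} and {Q}.
Stable partition: {E} | {B,X} | {S} | {R} | {Q} — 5 equivalence classes.
The equivalence class containing B is {B,X}, of size 2.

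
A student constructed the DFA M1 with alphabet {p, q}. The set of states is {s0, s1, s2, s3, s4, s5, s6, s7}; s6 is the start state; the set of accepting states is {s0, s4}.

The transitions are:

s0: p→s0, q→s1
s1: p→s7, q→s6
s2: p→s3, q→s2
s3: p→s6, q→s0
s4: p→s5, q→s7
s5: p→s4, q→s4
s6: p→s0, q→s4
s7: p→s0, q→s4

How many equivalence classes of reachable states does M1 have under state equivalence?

States {s2,s3} cannot be reached from the start state, so discard them.
P0 = {s0,s4} | {s1,s5,s6,s7}.
Refine {s0,s4} on symbol p: members go to different blocks, giving {s0} and {s4}.
Refine {s1,s5,s6,s7} on symbol p: members go to different blocks, giving {s6,s7} and {s1} and {s5}.
Stable partition: {s0} | {s6,s7} | {s4} | {s1} | {s5} — 5 equivalence classes.

5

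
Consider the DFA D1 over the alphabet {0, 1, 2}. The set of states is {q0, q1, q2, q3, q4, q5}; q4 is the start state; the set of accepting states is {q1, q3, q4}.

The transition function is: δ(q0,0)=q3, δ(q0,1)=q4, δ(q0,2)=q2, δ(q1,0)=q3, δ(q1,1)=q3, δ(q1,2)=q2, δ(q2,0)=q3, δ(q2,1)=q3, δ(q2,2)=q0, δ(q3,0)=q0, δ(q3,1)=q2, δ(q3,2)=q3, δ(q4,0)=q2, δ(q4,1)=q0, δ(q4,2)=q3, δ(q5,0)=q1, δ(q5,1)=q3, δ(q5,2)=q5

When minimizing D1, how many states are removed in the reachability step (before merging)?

2

BFS from q4 reaches {q0, q2, q3, q4}; the 2 state(s) q1, q5 are never visited.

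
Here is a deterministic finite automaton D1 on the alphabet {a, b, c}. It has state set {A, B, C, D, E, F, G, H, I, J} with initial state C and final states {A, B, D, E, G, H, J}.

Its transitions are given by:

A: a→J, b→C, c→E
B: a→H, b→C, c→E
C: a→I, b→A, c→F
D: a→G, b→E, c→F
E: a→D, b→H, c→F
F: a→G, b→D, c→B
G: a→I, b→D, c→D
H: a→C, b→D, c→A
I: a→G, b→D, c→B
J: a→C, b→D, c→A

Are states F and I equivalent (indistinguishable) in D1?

Start with accepting vs non-accepting: {A,B,D,E,G,H,J} | {C,F,I}.
Split {A,B,D,E,G,H,J} by δ(·,a) → {A,B,D,E} and {G,H,J}.
Refine {A,B,D,E} on symbol a: members go to different blocks, giving {A,B,D} and {E}.
Split {A,B,D} by δ(·,b) → {A,B} and {D}.
Refine {C,F,I} on symbol a: members go to different blocks, giving {F,I} and {C}.
On input a, block {G,H,J} splits into {H,J} and {G}.
Stable partition: {A,B} | {F,I} | {H,J} | {E} | {D} | {C} | {G} — 7 equivalence classes.
F and I lie in the same block of the stable partition, so they are equivalent — no string distinguishes them.

Yes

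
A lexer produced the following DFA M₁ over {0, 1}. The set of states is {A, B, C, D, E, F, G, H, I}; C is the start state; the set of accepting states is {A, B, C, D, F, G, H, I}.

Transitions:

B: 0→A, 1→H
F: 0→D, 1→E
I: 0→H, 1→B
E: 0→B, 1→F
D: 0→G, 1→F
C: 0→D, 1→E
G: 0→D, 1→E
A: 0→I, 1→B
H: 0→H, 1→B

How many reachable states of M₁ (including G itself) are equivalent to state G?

All states are reachable from the start state.
Start with accepting vs non-accepting: {A,B,C,D,F,G,H,I} | {E}.
Split {A,B,C,D,F,G,H,I} by δ(·,1) → {A,B,D,H,I} and {C,F,G}.
Split {A,B,D,H,I} by δ(·,0) → {A,B,H,I} and {D}.
The partition is now stable with 4 blocks: {A,B,H,I} | {E} | {C,F,G} | {D}.
The equivalence class containing G is {C,F,G}, of size 3.

3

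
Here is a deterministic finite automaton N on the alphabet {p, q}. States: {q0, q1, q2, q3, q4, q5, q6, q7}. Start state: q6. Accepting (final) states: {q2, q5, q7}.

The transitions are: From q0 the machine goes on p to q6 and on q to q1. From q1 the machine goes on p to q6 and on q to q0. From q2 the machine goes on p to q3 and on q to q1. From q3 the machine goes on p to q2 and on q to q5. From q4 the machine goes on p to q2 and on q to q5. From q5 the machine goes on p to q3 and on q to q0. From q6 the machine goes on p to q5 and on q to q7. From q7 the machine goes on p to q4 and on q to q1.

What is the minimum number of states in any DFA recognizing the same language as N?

3

Every state is reachable, so we keep all 8.
Start with accepting vs non-accepting: {q2,q5,q7} | {q0,q1,q3,q4,q6}.
Split {q0,q1,q3,q4,q6} by δ(·,p) → {q3,q4,q6} and {q0,q1}.
No further refinement is possible. Final partition (3 blocks): {q2,q5,q7} | {q3,q4,q6} | {q0,q1}.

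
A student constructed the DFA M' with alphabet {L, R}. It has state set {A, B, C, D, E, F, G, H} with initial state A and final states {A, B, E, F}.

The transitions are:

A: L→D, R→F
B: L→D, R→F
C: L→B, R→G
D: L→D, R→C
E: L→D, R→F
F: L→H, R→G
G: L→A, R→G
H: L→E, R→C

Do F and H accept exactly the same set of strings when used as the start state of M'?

All states are reachable from the start state.
Initial partition by acceptance: {A,B,E,F} | {C,D,G,H}.
Refine {A,B,E,F} on symbol R: members go to different blocks, giving {A,B,E} and {F}.
On input L, block {C,D,G,H} splits into {C,G,H} and {D}.
The partition is now stable with 4 blocks: {A,B,E} | {C,G,H} | {F} | {D}.
F and H end up in different blocks, so they are distinguishable. For instance, the string 'ε' is accepted from only F.

No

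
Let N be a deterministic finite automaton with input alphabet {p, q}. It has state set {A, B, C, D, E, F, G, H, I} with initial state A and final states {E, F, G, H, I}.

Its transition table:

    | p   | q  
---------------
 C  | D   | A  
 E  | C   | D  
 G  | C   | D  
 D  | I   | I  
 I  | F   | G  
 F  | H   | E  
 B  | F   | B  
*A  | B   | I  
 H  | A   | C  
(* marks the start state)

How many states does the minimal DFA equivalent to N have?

Every state is reachable, so we keep all 9.
P0 = {E,F,G,H,I} | {A,B,C,D}.
On input p, block {E,F,G,H,I} splits into {E,G,H} and {F,I}.
Split {A,B,C,D} by δ(·,p) → {A,C} and {B,D}.
Split {E,G,H} by δ(·,q) → {E,G} and {H}.
On input q, block {A,C} splits into {A} and {C}.
On input p, block {F,I} splits into {F} and {I}.
Refine {B,D} on symbol p: members go to different blocks, giving {B} and {D}.
No further refinement is possible. Final partition (8 blocks): {E,G} | {A} | {F} | {B} | {H} | {C} | {I} | {D}.

8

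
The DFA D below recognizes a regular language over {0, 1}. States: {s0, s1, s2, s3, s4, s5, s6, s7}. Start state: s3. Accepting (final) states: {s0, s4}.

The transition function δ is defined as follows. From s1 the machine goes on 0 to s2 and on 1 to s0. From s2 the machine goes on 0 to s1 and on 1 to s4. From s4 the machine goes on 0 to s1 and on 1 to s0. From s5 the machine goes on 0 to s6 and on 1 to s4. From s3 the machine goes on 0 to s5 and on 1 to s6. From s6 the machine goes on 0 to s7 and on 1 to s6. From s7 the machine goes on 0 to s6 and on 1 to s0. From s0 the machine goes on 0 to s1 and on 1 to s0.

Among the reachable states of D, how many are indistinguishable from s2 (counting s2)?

All states are reachable from the start state.
Start with accepting vs non-accepting: {s0,s4} | {s1,s2,s3,s5,s6,s7}.
Refine {s1,s2,s3,s5,s6,s7} on symbol 1: members go to different blocks, giving {s1,s2,s5,s7} and {s3,s6}.
On input 0, block {s1,s2,s5,s7} splits into {s1,s2} and {s5,s7}.
The partition is now stable with 4 blocks: {s0,s4} | {s1,s2} | {s3,s6} | {s5,s7}.
State s2 belongs to the block {s1,s2}, which has 2 states.

2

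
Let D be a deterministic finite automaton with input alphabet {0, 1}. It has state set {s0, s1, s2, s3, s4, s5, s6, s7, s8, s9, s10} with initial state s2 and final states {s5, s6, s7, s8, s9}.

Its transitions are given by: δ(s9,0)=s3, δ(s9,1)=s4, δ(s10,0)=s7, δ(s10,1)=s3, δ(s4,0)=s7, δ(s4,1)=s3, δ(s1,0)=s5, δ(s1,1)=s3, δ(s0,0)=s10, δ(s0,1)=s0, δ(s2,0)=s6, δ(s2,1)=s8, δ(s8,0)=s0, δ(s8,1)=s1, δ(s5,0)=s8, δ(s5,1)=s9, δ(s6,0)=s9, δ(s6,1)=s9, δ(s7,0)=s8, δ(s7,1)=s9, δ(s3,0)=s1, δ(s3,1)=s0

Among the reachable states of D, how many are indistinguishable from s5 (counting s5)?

Every state is reachable, so we keep all 11.
P0 = {s5,s6,s7,s8,s9} | {s0,s1,s2,s3,s4,s10}.
Refine {s5,s6,s7,s8,s9} on symbol 0: members go to different blocks, giving {s5,s6,s7} and {s8,s9}.
On input 0, block {s0,s1,s2,s3,s4,s10} splits into {s1,s2,s4,s10} and {s0,s3}.
Split {s1,s2,s4,s10} by δ(·,1) → {s1,s4,s10} and {s2}.
The partition is now stable with 5 blocks: {s5,s6,s7} | {s1,s4,s10} | {s8,s9} | {s0,s3} | {s2}.
The equivalence class containing s5 is {s5,s6,s7}, of size 3.

3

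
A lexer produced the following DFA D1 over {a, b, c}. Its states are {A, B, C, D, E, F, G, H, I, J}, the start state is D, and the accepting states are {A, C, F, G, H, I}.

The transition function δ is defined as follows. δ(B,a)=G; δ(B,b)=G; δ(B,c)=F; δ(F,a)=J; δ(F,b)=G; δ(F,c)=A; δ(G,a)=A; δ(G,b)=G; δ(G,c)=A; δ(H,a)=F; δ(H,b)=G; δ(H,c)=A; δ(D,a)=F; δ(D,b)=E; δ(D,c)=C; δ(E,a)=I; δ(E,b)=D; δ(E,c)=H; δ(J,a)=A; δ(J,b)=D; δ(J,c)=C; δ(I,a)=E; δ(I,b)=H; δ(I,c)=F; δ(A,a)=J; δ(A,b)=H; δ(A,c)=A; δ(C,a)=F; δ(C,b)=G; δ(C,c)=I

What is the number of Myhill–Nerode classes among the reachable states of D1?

3

States {B} cannot be reached from the start state, so discard them.
P0 = {A,C,F,G,H,I} | {D,E,J}.
Refine {A,C,F,G,H,I} on symbol a: members go to different blocks, giving {A,F,I} and {C,G,H}.
No further refinement is possible. Final partition (3 blocks): {A,F,I} | {D,E,J} | {C,G,H}.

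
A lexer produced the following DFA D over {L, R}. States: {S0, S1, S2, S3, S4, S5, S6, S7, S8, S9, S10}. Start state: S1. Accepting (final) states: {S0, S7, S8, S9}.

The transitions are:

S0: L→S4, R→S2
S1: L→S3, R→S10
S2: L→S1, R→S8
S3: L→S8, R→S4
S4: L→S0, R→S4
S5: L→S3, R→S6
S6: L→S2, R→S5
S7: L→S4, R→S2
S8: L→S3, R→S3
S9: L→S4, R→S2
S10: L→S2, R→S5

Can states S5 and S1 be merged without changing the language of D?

First remove the unreachable states {S7,S9}; 9 states remain.
Start with accepting vs non-accepting: {S0,S8} | {S1,S2,S3,S4,S5,S6,S10}.
Split {S1,S2,S3,S4,S5,S6,S10} by δ(·,L) → {S1,S2,S5,S6,S10} and {S3,S4}.
Refine {S0,S8} on symbol R: members go to different blocks, giving {S0} and {S8}.
On input L, block {S1,S2,S5,S6,S10} splits into {S2,S6,S10} and {S1,S5}.
On input L, block {S2,S6,S10} splits into {S6,S10} and {S2}.
Split {S3,S4} by δ(·,L) → {S3} and {S4}.
The partition is now stable with 7 blocks: {S0} | {S6,S10} | {S3} | {S8} | {S1,S5} | {S2} | {S4}.
S5 and S1 lie in the same block of the stable partition, so they are equivalent — no string distinguishes them.

Yes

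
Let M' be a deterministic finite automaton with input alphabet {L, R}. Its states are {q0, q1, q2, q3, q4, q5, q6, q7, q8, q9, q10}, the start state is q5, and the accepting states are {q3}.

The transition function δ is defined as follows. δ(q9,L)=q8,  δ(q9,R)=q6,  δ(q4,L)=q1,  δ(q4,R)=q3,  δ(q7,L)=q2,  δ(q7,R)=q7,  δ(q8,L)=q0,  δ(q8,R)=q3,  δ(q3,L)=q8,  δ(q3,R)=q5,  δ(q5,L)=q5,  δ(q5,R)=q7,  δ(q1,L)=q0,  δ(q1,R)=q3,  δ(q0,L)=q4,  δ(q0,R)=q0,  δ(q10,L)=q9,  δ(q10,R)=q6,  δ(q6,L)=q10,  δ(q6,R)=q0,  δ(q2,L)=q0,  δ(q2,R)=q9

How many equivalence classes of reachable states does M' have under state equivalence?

Every state is reachable, so we keep all 11.
Start with accepting vs non-accepting: {q3} | {q0,q1,q2,q4,q5,q6,q7,q8,q9,q10}.
Split {q0,q1,q2,q4,q5,q6,q7,q8,q9,q10} by δ(·,R) → {q0,q2,q5,q6,q7,q9,q10} and {q1,q4,q8}.
On input L, block {q0,q2,q5,q6,q7,q9,q10} splits into {q2,q5,q6,q7,q10} and {q0,q9}.
Refine {q2,q5,q6,q7,q10} on symbol L: members go to different blocks, giving {q5,q6,q7} and {q2,q10}.
On input L, block {q5,q6,q7} splits into {q6,q7} and {q5}.
Split {q6,q7} by δ(·,R) → {q6} and {q7}.
Refine {q1,q4,q8} on symbol L: members go to different blocks, giving {q1,q8} and {q4}.
On input L, block {q0,q9} splits into {q0} and {q9}.
Refine {q2,q10} on symbol L: members go to different blocks, giving {q2} and {q10}.
The partition is now stable with 10 blocks: {q3} | {q6} | {q1,q8} | {q0} | {q2} | {q5} | {q7} | {q4} | {q9} | {q10}.

10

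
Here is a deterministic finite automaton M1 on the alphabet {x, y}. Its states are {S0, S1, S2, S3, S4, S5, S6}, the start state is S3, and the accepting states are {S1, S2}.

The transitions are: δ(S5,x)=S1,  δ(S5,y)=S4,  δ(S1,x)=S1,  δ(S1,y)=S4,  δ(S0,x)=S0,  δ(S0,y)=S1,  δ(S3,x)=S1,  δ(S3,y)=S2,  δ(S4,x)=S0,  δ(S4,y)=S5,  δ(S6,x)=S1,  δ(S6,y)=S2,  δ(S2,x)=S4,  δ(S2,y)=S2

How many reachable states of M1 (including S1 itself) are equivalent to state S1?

1

Reachable states from the start: {S0,S1,S2,S3,S4,S5}. Unreachable: {S6} — drop them.
Initial partition by acceptance: {S1,S2} | {S0,S3,S4,S5}.
On input x, block {S1,S2} splits into {S1} and {S2}.
Split {S0,S3,S4,S5} by δ(·,x) → {S0,S4} and {S3,S5}.
Refine {S0,S4} on symbol y: members go to different blocks, giving {S0} and {S4}.
On input y, block {S3,S5} splits into {S3} and {S5}.
The partition is now stable with 6 blocks: {S1} | {S0} | {S2} | {S3} | {S4} | {S5}.
State S1 belongs to the block {S1}, which has 1 states.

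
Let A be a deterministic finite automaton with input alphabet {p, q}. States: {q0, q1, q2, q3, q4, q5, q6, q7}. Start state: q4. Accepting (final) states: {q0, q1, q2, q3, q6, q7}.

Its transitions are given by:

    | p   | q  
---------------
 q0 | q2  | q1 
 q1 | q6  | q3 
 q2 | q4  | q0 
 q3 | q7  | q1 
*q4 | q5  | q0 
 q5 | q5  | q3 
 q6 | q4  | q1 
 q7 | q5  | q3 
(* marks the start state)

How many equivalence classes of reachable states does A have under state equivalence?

3

All states are reachable from the start state.
P0 = {q0,q1,q2,q3,q6,q7} | {q4,q5}.
Refine {q0,q1,q2,q3,q6,q7} on symbol p: members go to different blocks, giving {q0,q1,q3} and {q2,q6,q7}.
The partition is now stable with 3 blocks: {q0,q1,q3} | {q4,q5} | {q2,q6,q7}.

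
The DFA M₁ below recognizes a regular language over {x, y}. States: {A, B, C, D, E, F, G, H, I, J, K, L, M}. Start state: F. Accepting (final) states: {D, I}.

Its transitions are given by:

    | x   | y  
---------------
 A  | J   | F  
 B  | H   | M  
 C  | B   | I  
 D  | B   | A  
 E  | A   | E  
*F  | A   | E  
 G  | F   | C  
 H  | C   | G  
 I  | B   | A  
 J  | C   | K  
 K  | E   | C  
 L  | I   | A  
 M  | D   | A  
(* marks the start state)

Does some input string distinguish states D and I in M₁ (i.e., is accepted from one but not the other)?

Reachable states from the start: {A,B,C,D,E,F,G,H,I,J,K,M}. Unreachable: {L} — drop them.
P0 = {D,I} | {A,B,C,E,F,G,H,J,K,M}.
Refine {A,B,C,E,F,G,H,J,K,M} on symbol x: members go to different blocks, giving {A,B,C,E,F,G,H,J,K} and {M}.
On input y, block {A,B,C,E,F,G,H,J,K} splits into {A,E,F,G,H,J,K} and {B} and {C}.
On input x, block {A,E,F,G,H,J,K} splits into {A,E,F,G,K} and {H,J}.
Split {A,E,F,G,K} by δ(·,x) → {E,F,G,K} and {A}.
Refine {E,F,G,K} on symbol x: members go to different blocks, giving {E,F} and {G,K}.
The partition is now stable with 8 blocks: {D,I} | {E,F} | {M} | {B} | {C} | {H,J} | {A} | {G,K}.
D and I lie in the same block of the stable partition, so they are equivalent — no string distinguishes them.

No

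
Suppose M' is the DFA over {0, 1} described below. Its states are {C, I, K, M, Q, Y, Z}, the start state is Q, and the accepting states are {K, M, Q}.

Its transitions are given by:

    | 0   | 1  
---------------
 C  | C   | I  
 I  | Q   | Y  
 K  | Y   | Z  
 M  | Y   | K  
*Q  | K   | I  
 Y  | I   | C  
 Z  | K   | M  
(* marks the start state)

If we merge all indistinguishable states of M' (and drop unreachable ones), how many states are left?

7

Start with accepting vs non-accepting: {K,M,Q} | {C,I,Y,Z}.
Refine {K,M,Q} on symbol 0: members go to different blocks, giving {K,M} and {Q}.
Refine {K,M} on symbol 1: members go to different blocks, giving {M} and {K}.
Refine {C,I,Y,Z} on symbol 0: members go to different blocks, giving {C,Y} and {Z} and {I}.
Split {C,Y} by δ(·,0) → {Y} and {C}.
Stable partition: {M} | {Y} | {Q} | {K} | {Z} | {I} | {C} — 7 equivalence classes.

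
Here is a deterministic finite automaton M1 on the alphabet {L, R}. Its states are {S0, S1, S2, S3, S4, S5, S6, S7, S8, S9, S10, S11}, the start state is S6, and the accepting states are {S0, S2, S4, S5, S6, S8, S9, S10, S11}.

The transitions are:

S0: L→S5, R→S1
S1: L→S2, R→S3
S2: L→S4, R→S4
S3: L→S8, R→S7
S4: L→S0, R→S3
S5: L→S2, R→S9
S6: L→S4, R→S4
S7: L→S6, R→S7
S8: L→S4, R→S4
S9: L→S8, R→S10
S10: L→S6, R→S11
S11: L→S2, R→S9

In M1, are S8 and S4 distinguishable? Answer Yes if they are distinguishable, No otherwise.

P0 = {S0,S2,S4,S5,S6,S8,S9,S10,S11} | {S1,S3,S7}.
Refine {S0,S2,S4,S5,S6,S8,S9,S10,S11} on symbol R: members go to different blocks, giving {S2,S5,S6,S8,S9,S10,S11} and {S0,S4}.
Refine {S2,S5,S6,S8,S9,S10,S11} on symbol L: members go to different blocks, giving {S5,S9,S10,S11} and {S2,S6,S8}.
Refine {S0,S4} on symbol L: members go to different blocks, giving {S0} and {S4}.
The partition is now stable with 5 blocks: {S5,S9,S10,S11} | {S1,S3,S7} | {S0} | {S2,S6,S8} | {S4}.
S8 and S4 end up in different blocks, so they are distinguishable. For instance, the string 'R' is accepted from only S8.

Yes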